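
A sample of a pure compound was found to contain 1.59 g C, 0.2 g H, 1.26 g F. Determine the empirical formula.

C2H3F

Moles — C: 1.59 / 12.01 = 0.1324 mol; H: 0.2 / 1.008 = 0.1984 mol; F: 1.26 / 19.00 = 0.06632 mol
Ratios (÷ 0.06632): C 1.996, H 2.992, F 1.000
≈ 2:3:1 → C2H3F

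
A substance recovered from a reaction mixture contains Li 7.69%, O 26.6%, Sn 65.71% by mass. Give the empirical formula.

Assume 100 g: 7.69 g Li, 26.6 g O, 65.71 g Sn.
n(Li) = 7.69/6.94 = 1.108, n(O) = 26.6/16.00 = 1.663, n(Sn) = 65.71/118.71 = 0.5535
Divide by the smallest (0.5535 mol Sn): Li 2.002, O 3.003, Sn 1.000
→ Li2O3Sn

Li2O3Sn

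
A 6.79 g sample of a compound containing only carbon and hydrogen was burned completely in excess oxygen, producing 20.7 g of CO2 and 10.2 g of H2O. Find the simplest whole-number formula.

mol C = 20.7 / 44.01 = 0.4703; mass C = 0.4703 × 12.01 = 5.649 g
mol H = 2 × (10.2 / 18.02) = 1.132; mass H = 1.132 × 1.008 = 1.141 g
Smallest is C at 0.4703 mol; normalising gives C 1.000, H 2.407
Multiply by 5: C 5.00, H 12.03 → C5H12

C5H12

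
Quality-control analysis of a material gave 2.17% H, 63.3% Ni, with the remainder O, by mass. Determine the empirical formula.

Assume 100 g: 2.17 g H, 63.3 g Ni, 34.53 g O.
n(H) = 2.17/1.008 = 2.153, n(Ni) = 63.3/58.69 = 1.079, n(O) = 34.53/16.00 = 2.158
Divide by the smallest (1.079 mol Ni): H 1.996, Ni 1.000, O 2.001
Ratio ≈ 2:1:2, so the empirical formula is H2NiO2

H2NiO2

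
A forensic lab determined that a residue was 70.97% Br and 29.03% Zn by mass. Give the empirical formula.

Assume 100 g: 70.97 g Br, 29.03 g Zn.
n(Br) = 70.97/79.90 = 0.8882, n(Zn) = 29.03/65.38 = 0.444
Smallest is Zn at 0.444 mol; normalising gives Br 2.000, Zn 1.000
Ratio ≈ 2:1, so the empirical formula is Br2Zn

Br2Zn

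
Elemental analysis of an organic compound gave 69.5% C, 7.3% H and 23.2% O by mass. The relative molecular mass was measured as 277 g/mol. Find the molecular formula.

Assume 100 g: 69.5 g C, 7.3 g H, 23.2 g O.
C: 69.5 g ÷ 12.01 g/mol = 5.787 mol
H: 7.3 g ÷ 1.008 g/mol = 7.242 mol
O: 23.2 g ÷ 16.00 g/mol = 1.45 mol
Divide by the smallest (1.45 mol O): C 3.991, H 4.995, O 1.000
Ratio ≈ 4:5:1, so the empirical formula is C4H5O
Empirical-formula mass = 69.08 g/mol
n = 277 / 69.08 = 4.01 ≈ 4
Molecular formula = (C4H5O)×4 = C16H20O4

C16H20O4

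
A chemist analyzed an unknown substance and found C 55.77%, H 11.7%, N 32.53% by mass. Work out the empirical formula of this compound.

C2H5N

Assume 100 g: 55.77 g C, 11.7 g H, 32.53 g N.
C: 55.77 g ÷ 12.01 g/mol = 4.644 mol
H: 11.7 g ÷ 1.008 g/mol = 11.61 mol
N: 32.53 g ÷ 14.01 g/mol = 2.322 mol
Divide by the smallest (2.322 mol N): C 2.000, H 4.999, N 1.000
≈ 2:5:1 → C2H5N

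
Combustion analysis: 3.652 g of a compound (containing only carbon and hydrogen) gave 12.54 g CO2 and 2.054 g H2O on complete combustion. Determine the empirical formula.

mol C = 12.54 / 44.01 = 0.2849; mass C = 0.2849 × 12.01 = 3.422 g
mol H = 2 × (2.054 / 18.02) = 0.2280; mass H = 0.2280 × 1.008 = 0.2298 g
Smallest is H at 0.228 mol; normalising gives C 1.250, H 1.000
Multiply by 4: C 5.00, H 4.00 → C5H4

C5H4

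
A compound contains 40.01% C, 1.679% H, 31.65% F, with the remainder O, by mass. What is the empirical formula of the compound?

C2HFO

Assume 100 g: 40.01 g C, 1.679 g H, 31.65 g F, 26.661 g O.
Moles — C: 40.01 / 12.01 = 3.331 mol; H: 1.679 / 1.008 = 1.666 mol; F: 31.65 / 19.00 = 1.666 mol; O: 26.661 / 16.00 = 1.666 mol
Smallest is H at 1.666 mol; normalising gives C 2.000, H 1.000, F 1.000, O 1.000
≈ 2:1:1:1 → C2HFO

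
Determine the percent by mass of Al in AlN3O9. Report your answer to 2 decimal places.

12.67%

Molar mass = 1(26.98) + 3(14.01) + 9(16.00) = 213.010 g/mol
Mass of Al per mole = 1 × 26.98 = 26.980 g
% Al = 26.980 / 213.010 × 100 = 12.67%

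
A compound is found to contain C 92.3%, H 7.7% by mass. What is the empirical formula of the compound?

CH

Assume 100 g: 92.3 g C, 7.7 g H.
C: 92.3 g ÷ 12.01 g/mol = 7.685 mol
H: 7.7 g ÷ 1.008 g/mol = 7.639 mol
Divide by the smallest (7.639 mol H): C 1.006, H 1.000
→ CH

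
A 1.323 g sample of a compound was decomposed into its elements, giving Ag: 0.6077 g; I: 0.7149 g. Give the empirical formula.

Moles — Ag: 0.6077 / 107.87 = 0.005634 mol; I: 0.7149 / 126.90 = 0.005634 mol
Smallest is I at 0.005634 mol; normalising gives Ag 1.000, I 1.000
→ AgI

AgI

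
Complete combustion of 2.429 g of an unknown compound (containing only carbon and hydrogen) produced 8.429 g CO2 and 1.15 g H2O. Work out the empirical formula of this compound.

C3H2

mol C = 8.429 / 44.01 = 0.1915; mass C = 0.1915 × 12.01 = 2.300 g
mol H = 2 × (1.15 / 18.02) = 0.1276; mass H = 0.1276 × 1.008 = 0.1287 g
Divide by the smallest (0.1276 mol H): C 1.501, H 1.000
Multiply by 2: C 3.00, H 2.00 → C3H2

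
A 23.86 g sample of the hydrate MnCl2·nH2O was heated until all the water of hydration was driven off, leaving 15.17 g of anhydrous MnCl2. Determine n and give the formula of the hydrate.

Mass of water lost = 23.86 − 15.17 = 8.69 g → 8.69 / 18.02 = 0.4822 mol H2O
Molar mass of MnCl2 = 125.84 g/mol → mol MnCl2 = 15.17 / 125.84 = 0.1205
n = 0.4822 / 0.1205 = 4.00 ≈ 4 → MnCl2·4H2O

MnCl2·4H2O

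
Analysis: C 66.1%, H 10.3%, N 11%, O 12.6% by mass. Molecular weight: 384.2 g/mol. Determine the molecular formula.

C21H39N3O3

Assume 100 g: 66.1 g C, 10.3 g H, 11 g N, 12.6 g O.
Moles — C: 66.1 / 12.01 = 5.504 mol; H: 10.3 / 1.008 = 10.22 mol; N: 11 / 14.01 = 0.7852 mol; O: 12.6 / 16.00 = 0.7875 mol
Ratios (÷ 0.7852): C 7.010, H 13.014, N 1.000, O 1.003
≈ 7:13:1:1 → C7H13NO
Empirical-formula mass = 127.18 g/mol
n = 384.2 / 127.18 = 3.02 ≈ 3
Molecular formula = (C7H13NO)×3 = C21H39N3O3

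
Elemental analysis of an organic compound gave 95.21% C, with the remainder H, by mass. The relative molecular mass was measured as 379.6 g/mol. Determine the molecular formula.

C30H18

Assume 100 g: 95.21 g C, 4.79 g H.
n(C) = 95.21/12.01 = 7.928, n(H) = 4.79/1.008 = 4.752
Ratios (÷ 4.752): C 1.668, H 1.000
Scaling by 3: C 5.00, H 3.00 → C5H3
Empirical-formula mass = 63.07 g/mol
n = 379.6 / 63.07 = 6.02 ≈ 6
Molecular formula = (C5H3)×6 = C30H18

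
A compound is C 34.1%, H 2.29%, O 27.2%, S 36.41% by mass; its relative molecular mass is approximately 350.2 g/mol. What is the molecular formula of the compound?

Assume 100 g: 34.1 g C, 2.29 g H, 27.2 g O, 36.41 g S.
Moles — C: 34.1 / 12.01 = 2.839 mol; H: 2.29 / 1.008 = 2.272 mol; O: 27.2 / 16.00 = 1.7 mol; S: 36.41 / 32.07 = 1.135 mol
Smallest is S at 1.135 mol; normalising gives C 2.501, H 2.001, O 1.497, S 1.000
×2: C 5.00, H 4.00, O 2.99, S 2.00 → C5H4O3S2
Empirical-formula mass = 176.22 g/mol
n = 350.2 / 176.22 = 1.99 ≈ 2
Molecular formula = (C5H4O3S2)×2 = C10H8O6S4

C10H8O6S4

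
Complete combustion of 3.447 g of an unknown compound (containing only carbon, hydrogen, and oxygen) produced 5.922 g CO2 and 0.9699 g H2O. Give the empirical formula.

C5H4O4

mol C = 5.922 / 44.01 = 0.1346; mass C = 0.1346 × 12.01 = 1.616 g
mol H = 2 × (0.9699 / 18.02) = 0.1076; mass H = 0.1076 × 1.008 = 0.1085 g
mass O = 3.447 − (1.725) = 1.722 g → mol O = 0.1077
Smallest is H at 0.1076 mol; normalising gives C 1.250, H 1.000, O 1.000
Scaling by 4: C 5.00, H 4.00, O 4.00 → C5H4O4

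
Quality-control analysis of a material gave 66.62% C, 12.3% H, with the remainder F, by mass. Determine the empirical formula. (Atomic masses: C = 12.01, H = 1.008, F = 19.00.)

Assume 100 g: 66.62 g C, 12.3 g H, 21.08 g F.
Moles — C: 66.62 / 12.01 = 5.547 mol; H: 12.3 / 1.008 = 12.2 mol; F: 21.08 / 19.00 = 1.109 mol
Divide by the smallest (1.109 mol F): C 5.000, H 10.998, F 1.000
Ratio ≈ 5:11:1, so the empirical formula is C5H11F

C5H11F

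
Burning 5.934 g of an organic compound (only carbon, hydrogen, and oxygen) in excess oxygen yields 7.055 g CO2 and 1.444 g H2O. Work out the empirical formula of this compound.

mol C = 7.055 / 44.01 = 0.1603; mass C = 0.1603 × 12.01 = 1.925 g
mol H = 2 × (1.444 / 18.02) = 0.1603; mass H = 0.1603 × 1.008 = 0.1615 g
mass O = 5.934 − (2.087) = 3.847 g → mol O = 0.2404
Divide by the smallest (0.1603 mol H): C 1.000, H 1.000, O 1.500
Multiply by 2: C 2.00, H 2.00, O 3.00 → C2H2O3

C2H2O3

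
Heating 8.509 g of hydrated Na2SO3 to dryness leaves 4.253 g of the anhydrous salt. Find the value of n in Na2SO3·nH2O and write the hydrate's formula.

Mass of water lost = 8.509 − 4.253 = 4.256 g → 4.256 / 18.02 = 0.2362 mol H2O
Molar mass of Na2SO3 = 126.05 g/mol → mol Na2SO3 = 4.253 / 126.05 = 0.03374
n = 0.2362 / 0.03374 = 7.00 ≈ 7 → Na2SO3·7H2O

Na2SO3·7H2O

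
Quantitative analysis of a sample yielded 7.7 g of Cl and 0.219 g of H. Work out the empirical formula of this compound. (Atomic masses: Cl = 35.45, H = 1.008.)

n(Cl) = 7.7/35.45 = 0.2172, n(H) = 0.219/1.008 = 0.2173
Divide by the smallest (0.2172 mol Cl): Cl 1.000, H 1.000
≈ 1:1 → ClH

ClH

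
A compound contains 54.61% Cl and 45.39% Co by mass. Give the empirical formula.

Cl2Co

Assume 100 g: 54.61 g Cl, 45.39 g Co.
Cl: 54.61 g ÷ 35.45 g/mol = 1.54 mol
Co: 45.39 g ÷ 58.93 g/mol = 0.7702 mol
Ratios (÷ 0.7702): Cl 2.000, Co 1.000
Ratio ≈ 2:1, so the empirical formula is Cl2Co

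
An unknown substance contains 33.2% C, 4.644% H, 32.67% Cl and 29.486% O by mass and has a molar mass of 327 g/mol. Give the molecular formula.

Assume 100 g: 33.2 g C, 4.644 g H, 32.67 g Cl, 29.486 g O.
C: 33.2 g ÷ 12.01 g/mol = 2.764 mol
H: 4.644 g ÷ 1.008 g/mol = 4.607 mol
Cl: 32.67 g ÷ 35.45 g/mol = 0.9216 mol
O: 29.486 g ÷ 16.00 g/mol = 1.843 mol
Divide by the smallest (0.9216 mol Cl): C 3.000, H 4.999, Cl 1.000, O 2.000
→ C3H5ClO2
Empirical-formula mass = 108.52 g/mol
n = 327 / 108.52 = 3.01 ≈ 3
Molecular formula = (C3H5ClO2)×3 = C9H15Cl3O6

C9H15Cl3O6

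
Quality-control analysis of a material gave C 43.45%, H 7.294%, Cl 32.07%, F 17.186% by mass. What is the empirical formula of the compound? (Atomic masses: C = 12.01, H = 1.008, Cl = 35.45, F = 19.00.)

C4H8ClF

Assume 100 g: 43.45 g C, 7.294 g H, 32.07 g Cl, 17.186 g F.
n(C) = 43.45/12.01 = 3.618, n(H) = 7.294/1.008 = 7.236, n(Cl) = 32.07/35.45 = 0.9047, n(F) = 17.186/19.00 = 0.9045
Smallest is F at 0.9045 mol; normalising gives C 4.000, H 8.000, Cl 1.000, F 1.000
Ratio ≈ 4:8:1:1, so the empirical formula is C4H8ClF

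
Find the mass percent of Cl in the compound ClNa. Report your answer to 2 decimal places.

60.66%

Molar mass = 1(35.45) + 1(22.99) = 58.440 g/mol
Mass of Cl per mole = 1 × 35.45 = 35.450 g
% Cl = 35.450 / 58.440 × 100 = 60.66%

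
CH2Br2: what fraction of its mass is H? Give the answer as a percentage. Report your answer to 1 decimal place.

Molar mass = 1(12.01) + 2(1.008) + 2(79.90) = 173.826 g/mol
Mass of H per mole = 2 × 1.008 = 2.016 g
% H = 2.016 / 173.826 × 100 = 1.2%

1.2%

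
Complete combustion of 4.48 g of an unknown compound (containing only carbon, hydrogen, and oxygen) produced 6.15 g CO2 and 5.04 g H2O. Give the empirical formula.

CH4O

mol C = 6.15 / 44.01 = 0.1397; mass C = 0.1397 × 12.01 = 1.678 g
mol H = 2 × (5.04 / 18.02) = 0.5594; mass H = 0.5594 × 1.008 = 0.5639 g
mass O = 4.48 − (2.242) = 2.238 g → mol O = 0.1399
Ratios (÷ 0.1397): C 1.000, H 4.003, O 1.001
Ratio ≈ 1:4:1, so the empirical formula is CH4O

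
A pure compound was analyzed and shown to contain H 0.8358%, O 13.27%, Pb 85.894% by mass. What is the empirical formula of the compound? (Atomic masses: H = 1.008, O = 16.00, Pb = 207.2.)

H2O2Pb

Assume 100 g: 0.8358 g H, 13.27 g O, 85.894 g Pb.
Moles — H: 0.8358 / 1.008 = 0.8292 mol; O: 13.27 / 16.00 = 0.8294 mol; Pb: 85.894 / 207.2 = 0.4145 mol
Smallest is Pb at 0.4145 mol; normalising gives H 2.000, O 2.001, Pb 1.000
Ratio ≈ 2:2:1, so the empirical formula is H2O2Pb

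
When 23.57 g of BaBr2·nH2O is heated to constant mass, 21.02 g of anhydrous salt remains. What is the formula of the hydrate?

Mass of water lost = 23.57 − 21.02 = 2.55 g → 2.55 / 18.02 = 0.1415 mol H2O
Molar mass of BaBr2 = 297.13 g/mol → mol BaBr2 = 21.02 / 297.13 = 0.07074
n = 0.1415 / 0.07074 = 2.00 ≈ 2 → BaBr2·2H2O

BaBr2·2H2O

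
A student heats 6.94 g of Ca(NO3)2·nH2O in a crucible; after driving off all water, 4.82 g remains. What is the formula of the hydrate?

Mass of water lost = 6.94 − 4.82 = 2.12 g → 2.12 / 18.02 = 0.1176 mol H2O
Molar mass of Ca(NO3)2 = 164.10 g/mol → mol Ca(NO3)2 = 4.82 / 164.10 = 0.02937
n = 0.1176 / 0.02937 = 4.01 ≈ 4 → Ca(NO3)2·4H2O

Ca(NO3)2·4H2O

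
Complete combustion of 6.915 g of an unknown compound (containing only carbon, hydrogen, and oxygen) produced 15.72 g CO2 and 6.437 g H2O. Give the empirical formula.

mol C = 15.72 / 44.01 = 0.3572; mass C = 0.3572 × 12.01 = 4.290 g
mol H = 2 × (6.437 / 18.02) = 0.7144; mass H = 0.7144 × 1.008 = 0.7201 g
mass O = 6.915 − (5.010) = 1.905 g → mol O = 0.1191
Smallest is O at 0.1191 mol; normalising gives C 3.000, H 6.000, O 1.000
→ C3H6O

C3H6O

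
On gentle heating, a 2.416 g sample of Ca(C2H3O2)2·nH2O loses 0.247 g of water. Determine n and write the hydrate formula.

Ca(C2H3O2)2·H2O

Mass of anhydrous Ca(C2H3O2)2 = 2.416 − 0.247 = 2.169 g
mol H2O = 0.247 / 18.02 = 0.01371
Molar mass of Ca(C2H3O2)2 = 158.17 g/mol → mol Ca(C2H3O2)2 = 2.169 / 158.17 = 0.01371
n = 0.01371 / 0.01371 = 1.00 ≈ 1 → Ca(C2H3O2)2·H2O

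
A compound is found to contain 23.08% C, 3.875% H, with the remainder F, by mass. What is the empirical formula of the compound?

CH2F2

Assume 100 g: 23.08 g C, 3.875 g H, 73.045 g F.
Moles — C: 23.08 / 12.01 = 1.922 mol; H: 3.875 / 1.008 = 3.844 mol; F: 73.045 / 19.00 = 3.844 mol
Smallest is C at 1.922 mol; normalising gives C 1.000, H 2.000, F 2.001
Ratio ≈ 1:2:2, so the empirical formula is CH2F2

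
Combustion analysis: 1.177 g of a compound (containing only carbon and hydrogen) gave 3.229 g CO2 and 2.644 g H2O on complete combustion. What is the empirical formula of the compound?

mol C = 3.229 / 44.01 = 0.07337; mass C = 0.07337 × 12.01 = 0.8812 g
mol H = 2 × (2.644 / 18.02) = 0.2935; mass H = 0.2935 × 1.008 = 0.2958 g
Divide by the smallest (0.07337 mol C): C 1.000, H 4.000
≈ 1:4 → CH4

CH4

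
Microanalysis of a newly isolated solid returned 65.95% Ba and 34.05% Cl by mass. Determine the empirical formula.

Assume 100 g: 65.95 g Ba, 34.05 g Cl.
Ba: 65.95 g ÷ 137.33 g/mol = 0.4802 mol
Cl: 34.05 g ÷ 35.45 g/mol = 0.9605 mol
Divide by the smallest (0.4802 mol Ba): Ba 1.000, Cl 2.000
≈ 1:2 → BaCl2

BaCl2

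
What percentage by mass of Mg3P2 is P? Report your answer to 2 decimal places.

Molar mass = 3(24.31) + 2(30.97) = 134.870 g/mol
Mass of P per mole = 2 × 30.97 = 61.940 g
% P = 61.940 / 134.870 × 100 = 45.93%

45.93%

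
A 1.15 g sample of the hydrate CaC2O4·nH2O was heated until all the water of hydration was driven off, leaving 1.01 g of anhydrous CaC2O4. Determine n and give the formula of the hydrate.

CaC2O4·H2O

Mass of water lost = 1.15 − 1.01 = 0.14 g → 0.14 / 18.02 = 0.007769 mol H2O
Molar mass of CaC2O4 = 128.10 g/mol → mol CaC2O4 = 1.01 / 128.10 = 0.007884
n = 0.007769 / 0.007884 = 0.99 ≈ 1 → CaC2O4·H2O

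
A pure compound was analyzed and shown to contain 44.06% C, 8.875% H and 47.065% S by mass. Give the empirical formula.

Assume 100 g: 44.06 g C, 8.875 g H, 47.065 g S.
n(C) = 44.06/12.01 = 3.669, n(H) = 8.875/1.008 = 8.805, n(S) = 47.065/32.07 = 1.468
Ratios (÷ 1.468): C 2.500, H 5.999, S 1.000
Multiply by 2: C 5.00, H 12.00, S 2.00 → C5H12S2

C5H12S2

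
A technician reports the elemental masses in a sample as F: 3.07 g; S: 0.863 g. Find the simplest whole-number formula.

Moles — F: 3.07 / 19.00 = 0.1616 mol; S: 0.863 / 32.07 = 0.02691 mol
Ratios (÷ 0.02691): F 6.004, S 1.000
→ F6S

F6S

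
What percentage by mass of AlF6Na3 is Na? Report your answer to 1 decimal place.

Molar mass = 1(26.98) + 6(19.00) + 3(22.99) = 209.950 g/mol
Mass of Na per mole = 3 × 22.99 = 68.970 g
% Na = 68.970 / 209.950 × 100 = 32.9%

32.9%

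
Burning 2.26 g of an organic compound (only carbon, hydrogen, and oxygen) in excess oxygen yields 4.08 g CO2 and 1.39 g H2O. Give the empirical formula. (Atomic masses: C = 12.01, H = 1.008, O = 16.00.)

mol C = 4.08 / 44.01 = 0.09271; mass C = 0.09271 × 12.01 = 1.113 g
mol H = 2 × (1.39 / 18.02) = 0.1543; mass H = 0.1543 × 1.008 = 0.1555 g
mass O = 2.26 − (1.269) = 0.9911 g → mol O = 0.06194
Divide by the smallest (0.06194 mol O): C 1.497, H 2.491, O 1.000
×2: C 2.99, H 4.98, O 2.00 → C3H5O2

C3H5O2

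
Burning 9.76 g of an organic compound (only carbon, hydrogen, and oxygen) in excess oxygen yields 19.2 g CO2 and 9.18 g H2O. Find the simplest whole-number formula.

C6H14O3

mol C = 19.2 / 44.01 = 0.4363; mass C = 0.4363 × 12.01 = 5.240 g
mol H = 2 × (9.18 / 18.02) = 1.019; mass H = 1.019 × 1.008 = 1.027 g
mass O = 9.76 − (6.267) = 3.493 g → mol O = 0.2183
Divide by the smallest (0.2183 mol O): C 1.998, H 4.666, O 1.000
×3: C 5.99, H 14.00, O 3.00 → C6H14O3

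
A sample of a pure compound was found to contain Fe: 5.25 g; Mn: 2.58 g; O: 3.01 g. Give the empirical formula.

Fe2MnO4

n(Fe) = 5.25/55.85 = 0.094, n(Mn) = 2.58/54.94 = 0.04696, n(O) = 3.01/16.00 = 0.1881
Divide by the smallest (0.04696 mol Mn): Fe 2.002, Mn 1.000, O 4.006
→ Fe2MnO4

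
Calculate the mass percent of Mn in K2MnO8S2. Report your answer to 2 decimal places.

16.89%

Molar mass = 2(39.10) + 1(54.94) + 8(16.00) + 2(32.07) = 325.280 g/mol
Mass of Mn per mole = 1 × 54.94 = 54.940 g
% Mn = 54.940 / 325.280 × 100 = 16.89%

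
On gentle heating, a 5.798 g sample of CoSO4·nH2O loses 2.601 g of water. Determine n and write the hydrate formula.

Mass of anhydrous CoSO4 = 5.798 − 2.601 = 3.197 g
mol H2O = 2.601 / 18.02 = 0.1443
Molar mass of CoSO4 = 155.00 g/mol → mol CoSO4 = 3.197 / 155.00 = 0.02063
n = 0.1443 / 0.02063 = 7.00 ≈ 7 → CoSO4·7H2O

CoSO4·7H2O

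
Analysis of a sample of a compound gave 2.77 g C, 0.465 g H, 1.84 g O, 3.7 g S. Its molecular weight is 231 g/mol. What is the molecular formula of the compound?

C: 2.77 g ÷ 12.01 g/mol = 0.2306 mol
H: 0.465 g ÷ 1.008 g/mol = 0.4613 mol
O: 1.84 g ÷ 16.00 g/mol = 0.115 mol
S: 3.7 g ÷ 32.07 g/mol = 0.1154 mol
Divide by the smallest (0.115 mol O): C 2.006, H 4.011, O 1.000, S 1.003
Ratio ≈ 2:4:1:1, so the empirical formula is C2H4OS
Empirical-formula mass = 76.12 g/mol
n = 231 / 76.12 = 3.03 ≈ 3
Molecular formula = (C2H4OS)×3 = C6H12O3S3

C6H12O3S3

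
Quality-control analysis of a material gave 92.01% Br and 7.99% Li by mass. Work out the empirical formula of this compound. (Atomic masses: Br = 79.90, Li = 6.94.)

Assume 100 g: 92.01 g Br, 7.99 g Li.
n(Br) = 92.01/79.90 = 1.152, n(Li) = 7.99/6.94 = 1.151
Divide by the smallest (1.151 mol Li): Br 1.000, Li 1.000
→ BrLi

BrLi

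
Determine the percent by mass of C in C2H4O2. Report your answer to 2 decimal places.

Molar mass = 2(12.01) + 4(1.008) + 2(16.00) = 60.052 g/mol
Mass of C per mole = 2 × 12.01 = 24.020 g
% C = 24.020 / 60.052 × 100 = 40.00%

40.00%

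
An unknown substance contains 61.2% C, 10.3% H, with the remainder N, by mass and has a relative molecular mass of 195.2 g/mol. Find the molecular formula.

C10H20N4

Assume 100 g: 61.2 g C, 10.3 g H, 28.5 g N.
C: 61.2 g ÷ 12.01 g/mol = 5.096 mol
H: 10.3 g ÷ 1.008 g/mol = 10.22 mol
N: 28.5 g ÷ 14.01 g/mol = 2.034 mol
Smallest is N at 2.034 mol; normalising gives C 2.505, H 5.023, N 1.000
Multiply by 2: C 5.01, H 10.05, N 2.00 → C5H10N2
Empirical-formula mass = 98.15 g/mol
n = 195.2 / 98.15 = 1.99 ≈ 2
Molecular formula = (C5H10N2)×2 = C10H20N4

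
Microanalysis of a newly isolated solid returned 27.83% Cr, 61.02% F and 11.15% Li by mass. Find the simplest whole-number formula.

Assume 100 g: 27.83 g Cr, 61.02 g F, 11.15 g Li.
Cr: 27.83 g ÷ 52.00 g/mol = 0.5352 mol
F: 61.02 g ÷ 19.00 g/mol = 3.212 mol
Li: 11.15 g ÷ 6.94 g/mol = 1.607 mol
Ratios (÷ 0.5352): Cr 1.000, F 6.001, Li 3.002
Ratio ≈ 1:6:3, so the empirical formula is CrF6Li3

CrF6Li3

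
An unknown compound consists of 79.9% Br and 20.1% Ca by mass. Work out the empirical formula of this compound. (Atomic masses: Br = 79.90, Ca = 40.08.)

Assume 100 g: 79.9 g Br, 20.1 g Ca.
Br: 79.9 g ÷ 79.90 g/mol = 1 mol
Ca: 20.1 g ÷ 40.08 g/mol = 0.5015 mol
Smallest is Ca at 0.5015 mol; normalising gives Br 1.994, Ca 1.000
≈ 2:1 → Br2Ca

Br2Ca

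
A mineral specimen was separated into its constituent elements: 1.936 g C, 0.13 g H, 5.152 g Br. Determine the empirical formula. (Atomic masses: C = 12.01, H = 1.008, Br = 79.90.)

C5H4Br2

C: 1.936 g ÷ 12.01 g/mol = 0.1612 mol
H: 0.13 g ÷ 1.008 g/mol = 0.129 mol
Br: 5.152 g ÷ 79.90 g/mol = 0.06448 mol
Ratios (÷ 0.06448): C 2.500, H 2.000, Br 1.000
Scaling by 2: C 5.00, H 4.00, Br 2.00 → C5H4Br2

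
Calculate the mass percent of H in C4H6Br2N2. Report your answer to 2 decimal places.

2.50%

Molar mass = 4(12.01) + 6(1.008) + 2(79.90) + 2(14.01) = 241.908 g/mol
Mass of H per mole = 6 × 1.008 = 6.048 g
% H = 6.048 / 241.908 × 100 = 2.50%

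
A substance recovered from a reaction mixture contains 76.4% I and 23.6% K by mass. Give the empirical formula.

IK

Assume 100 g: 76.4 g I, 23.6 g K.
Moles — I: 76.4 / 126.90 = 0.602 mol; K: 23.6 / 39.10 = 0.6036 mol
Smallest is I at 0.602 mol; normalising gives I 1.000, K 1.003
Ratio ≈ 1:1, so the empirical formula is IK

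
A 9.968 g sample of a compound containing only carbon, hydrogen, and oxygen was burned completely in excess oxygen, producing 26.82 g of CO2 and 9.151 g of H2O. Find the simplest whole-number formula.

mol C = 26.82 / 44.01 = 0.6094; mass C = 0.6094 × 12.01 = 7.319 g
mol H = 2 × (9.151 / 18.02) = 1.016; mass H = 1.016 × 1.008 = 1.024 g
mass O = 9.968 − (8.343) = 1.625 g → mol O = 0.1016
Ratios (÷ 0.1016): C 5.999, H 9.999, O 1.000
Ratio ≈ 6:10:1, so the empirical formula is C6H10O

C6H10O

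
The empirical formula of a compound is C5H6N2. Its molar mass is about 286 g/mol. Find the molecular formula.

Empirical-formula mass = 94.12 g/mol
n = 286 / 94.12 = 3.04 ≈ 3
Molecular formula = (C5H6N2)3 = C15H18N6

C15H18N6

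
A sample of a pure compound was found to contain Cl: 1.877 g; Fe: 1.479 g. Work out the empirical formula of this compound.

Cl2Fe

Moles — Cl: 1.877 / 35.45 = 0.05295 mol; Fe: 1.479 / 55.85 = 0.02648 mol
Divide by the smallest (0.02648 mol Fe): Cl 1.999, Fe 1.000
≈ 2:1 → Cl2Fe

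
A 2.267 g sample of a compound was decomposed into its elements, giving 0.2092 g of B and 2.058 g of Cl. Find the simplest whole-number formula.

BCl3

n(B) = 0.2092/10.81 = 0.01935, n(Cl) = 2.058/35.45 = 0.05805
Ratios (÷ 0.01935): B 1.000, Cl 3.000
≈ 1:3 → BCl3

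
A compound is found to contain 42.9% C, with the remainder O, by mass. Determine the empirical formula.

CO

Assume 100 g: 42.9 g C, 57.1 g O.
C: 42.9 g ÷ 12.01 g/mol = 3.572 mol
O: 57.1 g ÷ 16.00 g/mol = 3.569 mol
Divide by the smallest (3.569 mol O): C 1.001, O 1.000
Ratio ≈ 1:1, so the empirical formula is CO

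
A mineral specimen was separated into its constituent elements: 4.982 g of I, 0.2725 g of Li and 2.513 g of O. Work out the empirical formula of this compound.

Moles — I: 4.982 / 126.90 = 0.03926 mol; Li: 0.2725 / 6.94 = 0.03927 mol; O: 2.513 / 16.00 = 0.1571 mol
Divide by the smallest (0.03926 mol I): I 1.000, Li 1.000, O 4.001
Ratio ≈ 1:1:4, so the empirical formula is ILiO4

ILiO4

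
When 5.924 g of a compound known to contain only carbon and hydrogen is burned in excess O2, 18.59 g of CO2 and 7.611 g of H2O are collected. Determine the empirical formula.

CH2

mol C = 18.59 / 44.01 = 0.4224; mass C = 0.4224 × 12.01 = 5.073 g
mol H = 2 × (7.611 / 18.02) = 0.8447; mass H = 0.8447 × 1.008 = 0.8515 g
Smallest is C at 0.4224 mol; normalising gives C 1.000, H 2.000
Ratio ≈ 1:2, so the empirical formula is CH2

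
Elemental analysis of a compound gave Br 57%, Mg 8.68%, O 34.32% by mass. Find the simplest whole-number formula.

Assume 100 g: 57 g Br, 8.68 g Mg, 34.32 g O.
Br: 57 g ÷ 79.90 g/mol = 0.7134 mol
Mg: 8.68 g ÷ 24.31 g/mol = 0.3571 mol
O: 34.32 g ÷ 16.00 g/mol = 2.145 mol
Divide by the smallest (0.3571 mol Mg): Br 1.998, Mg 1.000, O 6.007
→ Br2MgO6

Br2MgO6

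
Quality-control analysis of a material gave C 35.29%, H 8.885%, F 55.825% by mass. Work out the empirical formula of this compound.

CH3F

Assume 100 g: 35.29 g C, 8.885 g H, 55.825 g F.
n(C) = 35.29/12.01 = 2.938, n(H) = 8.885/1.008 = 8.814, n(F) = 55.825/19.00 = 2.938
Ratios (÷ 2.938): C 1.000, H 3.000, F 1.000
Ratio ≈ 1:3:1, so the empirical formula is CH3F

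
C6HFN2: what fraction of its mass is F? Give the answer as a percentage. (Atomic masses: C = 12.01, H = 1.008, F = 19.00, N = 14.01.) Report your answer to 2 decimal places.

Molar mass = 6(12.01) + 1(1.008) + 1(19.00) + 2(14.01) = 120.088 g/mol
Mass of F per mole = 1 × 19.00 = 19.000 g
% F = 19.000 / 120.088 × 100 = 15.82%

15.82%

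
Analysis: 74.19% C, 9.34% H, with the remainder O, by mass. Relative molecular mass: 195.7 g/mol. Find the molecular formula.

C12H18O2

Assume 100 g: 74.19 g C, 9.34 g H, 16.47 g O.
Moles — C: 74.19 / 12.01 = 6.177 mol; H: 9.34 / 1.008 = 9.266 mol; O: 16.47 / 16.00 = 1.029 mol
Smallest is O at 1.029 mol; normalising gives C 6.001, H 9.001, O 1.000
→ C6H9O
Empirical-formula mass = 97.13 g/mol
n = 195.7 / 97.13 = 2.01 ≈ 2
Molecular formula = (C6H9O)×2 = C12H18O2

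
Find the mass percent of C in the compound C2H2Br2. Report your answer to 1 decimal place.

12.9%

Molar mass = 2(12.01) + 2(1.008) + 2(79.90) = 185.836 g/mol
Mass of C per mole = 2 × 12.01 = 24.020 g
% C = 24.020 / 185.836 × 100 = 12.9%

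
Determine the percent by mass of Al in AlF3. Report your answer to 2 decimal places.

32.13%

Molar mass = 1(26.98) + 3(19.00) = 83.980 g/mol
Mass of Al per mole = 1 × 26.98 = 26.980 g
% Al = 26.980 / 83.980 × 100 = 32.13%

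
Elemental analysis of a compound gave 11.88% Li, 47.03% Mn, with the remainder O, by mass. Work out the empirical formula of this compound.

Li2MnO3

Assume 100 g: 11.88 g Li, 47.03 g Mn, 41.09 g O.
n(Li) = 11.88/6.94 = 1.712, n(Mn) = 47.03/54.94 = 0.856, n(O) = 41.09/16.00 = 2.568
Ratios (÷ 0.856): Li 2.000, Mn 1.000, O 3.000
→ Li2MnO3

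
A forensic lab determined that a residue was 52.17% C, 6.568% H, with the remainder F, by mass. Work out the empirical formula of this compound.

Assume 100 g: 52.17 g C, 6.568 g H, 41.262 g F.
n(C) = 52.17/12.01 = 4.344, n(H) = 6.568/1.008 = 6.516, n(F) = 41.262/19.00 = 2.172
Smallest is F at 2.172 mol; normalising gives C 2.000, H 3.000, F 1.000
Ratio ≈ 2:3:1, so the empirical formula is C2H3F

C2H3F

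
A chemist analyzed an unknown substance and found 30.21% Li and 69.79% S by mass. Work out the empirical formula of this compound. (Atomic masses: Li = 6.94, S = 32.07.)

Assume 100 g: 30.21 g Li, 69.79 g S.
n(Li) = 30.21/6.94 = 4.353, n(S) = 69.79/32.07 = 2.176
Smallest is S at 2.176 mol; normalising gives Li 2.000, S 1.000
Ratio ≈ 2:1, so the empirical formula is Li2S

Li2S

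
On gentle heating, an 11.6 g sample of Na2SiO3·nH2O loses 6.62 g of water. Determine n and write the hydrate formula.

Na2SiO3·9H2O

Mass of anhydrous Na2SiO3 = 11.6 − 6.62 = 4.98 g
mol H2O = 6.62 / 18.02 = 0.3674
Molar mass of Na2SiO3 = 122.07 g/mol → mol Na2SiO3 = 4.98 / 122.07 = 0.0408
n = 0.3674 / 0.0408 = 9.00 ≈ 9 → Na2SiO3·9H2O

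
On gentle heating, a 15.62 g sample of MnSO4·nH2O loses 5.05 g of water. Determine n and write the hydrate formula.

MnSO4·4H2O

Mass of anhydrous MnSO4 = 15.62 − 5.05 = 10.57 g
mol H2O = 5.05 / 18.02 = 0.2802
Molar mass of MnSO4 = 151.01 g/mol → mol MnSO4 = 10.57 / 151.01 = 0.07
n = 0.2802 / 0.07 = 4.00 ≈ 4 → MnSO4·4H2O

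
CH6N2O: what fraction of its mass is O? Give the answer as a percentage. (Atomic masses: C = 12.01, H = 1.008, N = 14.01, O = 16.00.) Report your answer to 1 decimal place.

Molar mass = 1(12.01) + 6(1.008) + 2(14.01) + 1(16.00) = 62.078 g/mol
Mass of O per mole = 1 × 16.00 = 16.000 g
% O = 16.000 / 62.078 × 100 = 25.8%

25.8%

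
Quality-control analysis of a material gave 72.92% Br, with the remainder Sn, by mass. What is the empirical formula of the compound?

Assume 100 g: 72.92 g Br, 27.08 g Sn.
Br: 72.92 g ÷ 79.90 g/mol = 0.9126 mol
Sn: 27.08 g ÷ 118.71 g/mol = 0.2281 mol
Ratios (÷ 0.2281): Br 4.001, Sn 1.000
≈ 4:1 → Br4Sn

Br4Sn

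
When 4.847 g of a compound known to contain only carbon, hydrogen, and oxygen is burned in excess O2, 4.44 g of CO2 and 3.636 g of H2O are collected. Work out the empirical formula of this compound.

mol C = 4.44 / 44.01 = 0.1009; mass C = 0.1009 × 12.01 = 1.212 g
mol H = 2 × (3.636 / 18.02) = 0.4036; mass H = 0.4036 × 1.008 = 0.4068 g
mass O = 4.847 − (1.618) = 3.229 g → mol O = 0.2018
Smallest is C at 0.1009 mol; normalising gives C 1.000, H 4.000, O 2.000
→ CH4O2

CH4O2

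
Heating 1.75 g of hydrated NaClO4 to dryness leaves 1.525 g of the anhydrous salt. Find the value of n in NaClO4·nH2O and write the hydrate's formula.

NaClO4·H2O

Mass of water lost = 1.75 − 1.525 = 0.225 g → 0.225 / 18.02 = 0.01249 mol H2O
Molar mass of NaClO4 = 122.44 g/mol → mol NaClO4 = 1.525 / 122.44 = 0.01246
n = 0.01249 / 0.01246 = 1.00 ≈ 1 → NaClO4·H2O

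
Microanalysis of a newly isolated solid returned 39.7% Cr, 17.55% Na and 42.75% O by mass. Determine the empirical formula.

Cr2Na2O7

Assume 100 g: 39.7 g Cr, 17.55 g Na, 42.75 g O.
n(Cr) = 39.7/52.00 = 0.7635, n(Na) = 17.55/22.99 = 0.7634, n(O) = 42.75/16.00 = 2.672
Divide by the smallest (0.7634 mol Na): Cr 1.000, Na 1.000, O 3.500
Scaling by 2: Cr 2.00, Na 2.00, O 7.00 → Cr2Na2O7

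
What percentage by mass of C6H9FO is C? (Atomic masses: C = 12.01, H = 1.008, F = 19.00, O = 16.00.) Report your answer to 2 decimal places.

Molar mass = 6(12.01) + 9(1.008) + 1(19.00) + 1(16.00) = 116.132 g/mol
Mass of C per mole = 6 × 12.01 = 72.060 g
% C = 72.060 / 116.132 × 100 = 62.05%

62.05%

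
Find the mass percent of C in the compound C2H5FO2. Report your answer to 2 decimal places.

Molar mass = 2(12.01) + 5(1.008) + 1(19.00) + 2(16.00) = 80.060 g/mol
Mass of C per mole = 2 × 12.01 = 24.020 g
% C = 24.020 / 80.060 × 100 = 30.00%

30.00%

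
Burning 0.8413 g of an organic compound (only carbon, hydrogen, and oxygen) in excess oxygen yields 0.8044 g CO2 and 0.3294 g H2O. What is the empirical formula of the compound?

mol C = 0.8044 / 44.01 = 0.01828; mass C = 0.01828 × 12.01 = 0.2195 g
mol H = 2 × (0.3294 / 18.02) = 0.03656; mass H = 0.03656 × 1.008 = 0.03685 g
mass O = 0.8413 − (0.2564) = 0.5849 g → mol O = 0.03656
Ratios (÷ 0.01828): C 1.000, H 2.000, O 2.000
Ratio ≈ 1:2:2, so the empirical formula is CH2O2

CH2O2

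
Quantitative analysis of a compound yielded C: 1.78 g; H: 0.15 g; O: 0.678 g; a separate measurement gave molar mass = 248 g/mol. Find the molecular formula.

C14H14O4

C: 1.78 g ÷ 12.01 g/mol = 0.1482 mol
H: 0.15 g ÷ 1.008 g/mol = 0.1488 mol
O: 0.678 g ÷ 16.00 g/mol = 0.04238 mol
Divide by the smallest (0.04238 mol O): C 3.498, H 3.512, O 1.000
×2: C 7.00, H 7.02, O 2.00 → C7H7O2
Empirical-formula mass = 123.13 g/mol
n = 248 / 123.13 = 2.01 ≈ 2
Molecular formula = (C7H7O2)×2 = C14H14O4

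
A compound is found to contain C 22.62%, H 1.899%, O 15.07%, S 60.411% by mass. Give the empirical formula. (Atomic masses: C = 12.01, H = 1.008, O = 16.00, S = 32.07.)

Assume 100 g: 22.62 g C, 1.899 g H, 15.07 g O, 60.411 g S.
n(C) = 22.62/12.01 = 1.883, n(H) = 1.899/1.008 = 1.884, n(O) = 15.07/16.00 = 0.9419, n(S) = 60.411/32.07 = 1.884
Smallest is O at 0.9419 mol; normalising gives C 2.000, H 2.000, O 1.000, S 2.000
→ C2H2OS2

C2H2OS2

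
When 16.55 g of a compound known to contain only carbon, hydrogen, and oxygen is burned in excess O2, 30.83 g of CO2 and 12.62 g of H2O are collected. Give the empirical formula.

C5H10O3

mol C = 30.83 / 44.01 = 0.7005; mass C = 0.7005 × 12.01 = 8.413 g
mol H = 2 × (12.62 / 18.02) = 1.401; mass H = 1.401 × 1.008 = 1.412 g
mass O = 16.55 − (9.825) = 6.725 g → mol O = 0.4203
Ratios (÷ 0.4203): C 1.667, H 3.333, O 1.000
Multiply by 3: C 5.00, H 10.00, O 3.00 → C5H10O3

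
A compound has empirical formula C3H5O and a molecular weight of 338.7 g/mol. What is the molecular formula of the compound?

Empirical-formula mass = 57.07 g/mol
n = 338.7 / 57.07 = 5.93 ≈ 6
Molecular formula = (C3H5O)6 = C18H30O6

C18H30O6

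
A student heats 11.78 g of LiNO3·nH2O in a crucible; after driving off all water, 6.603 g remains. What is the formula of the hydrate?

LiNO3·3H2O

Mass of water lost = 11.78 − 6.603 = 5.177 g → 5.177 / 18.02 = 0.2873 mol H2O
Molar mass of LiNO3 = 68.95 g/mol → mol LiNO3 = 6.603 / 68.95 = 0.09577
n = 0.2873 / 0.09577 = 3.00 ≈ 3 → LiNO3·3H2O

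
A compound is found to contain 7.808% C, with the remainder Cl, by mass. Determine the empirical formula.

Assume 100 g: 7.808 g C, 92.192 g Cl.
n(C) = 7.808/12.01 = 0.6501, n(Cl) = 92.192/35.45 = 2.601
Divide by the smallest (0.6501 mol C): C 1.000, Cl 4.000
≈ 1:4 → CCl4

CCl4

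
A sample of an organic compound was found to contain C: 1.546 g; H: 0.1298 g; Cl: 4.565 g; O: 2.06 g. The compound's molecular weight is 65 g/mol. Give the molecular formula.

n(C) = 1.546/12.01 = 0.1287, n(H) = 0.1298/1.008 = 0.1288, n(Cl) = 4.565/35.45 = 0.1288, n(O) = 2.06/16.00 = 0.1288
Smallest is C at 0.1287 mol; normalising gives C 1.000, H 1.000, Cl 1.000, O 1.000
≈ 1:1:1:1 → CHClO
Empirical-formula mass = 64.47 g/mol
n = 65 / 64.47 = 1.01 ≈ 1
Molecular formula = empirical formula = CHClO

CHClO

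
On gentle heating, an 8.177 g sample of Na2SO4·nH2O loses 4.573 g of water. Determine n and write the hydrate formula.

Na2SO4·10H2O

Mass of anhydrous Na2SO4 = 8.177 − 4.573 = 3.604 g
mol H2O = 4.573 / 18.02 = 0.2538
Molar mass of Na2SO4 = 142.05 g/mol → mol Na2SO4 = 3.604 / 142.05 = 0.02537
n = 0.2538 / 0.02537 = 10.00 ≈ 10 → Na2SO4·10H2O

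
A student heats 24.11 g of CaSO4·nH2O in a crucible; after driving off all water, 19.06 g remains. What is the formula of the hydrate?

Mass of water lost = 24.11 − 19.06 = 5.05 g → 5.05 / 18.02 = 0.2802 mol H2O
Molar mass of CaSO4 = 136.15 g/mol → mol CaSO4 = 19.06 / 136.15 = 0.14
n = 0.2802 / 0.14 = 2.00 ≈ 2 → CaSO4·2H2O

CaSO4·2H2O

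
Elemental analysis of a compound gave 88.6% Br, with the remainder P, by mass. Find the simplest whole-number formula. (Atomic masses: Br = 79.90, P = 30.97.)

Br3P

Assume 100 g: 88.6 g Br, 11.4 g P.
Moles — Br: 88.6 / 79.90 = 1.109 mol; P: 11.4 / 30.97 = 0.3681 mol
Ratios (÷ 0.3681): Br 3.012, P 1.000
Ratio ≈ 3:1, so the empirical formula is Br3P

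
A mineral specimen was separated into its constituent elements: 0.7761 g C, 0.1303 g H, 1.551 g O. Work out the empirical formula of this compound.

C2H4O3

Moles — C: 0.7761 / 12.01 = 0.06462 mol; H: 0.1303 / 1.008 = 0.1293 mol; O: 1.551 / 16.00 = 0.09694 mol
Divide by the smallest (0.06462 mol C): C 1.000, H 2.000, O 1.500
Multiply by 2: C 2.00, H 4.00, O 3.00 → C2H4O3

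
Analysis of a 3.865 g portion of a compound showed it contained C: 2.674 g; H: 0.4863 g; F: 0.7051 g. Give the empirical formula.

C6H13F

n(C) = 2.674/12.01 = 0.2226, n(H) = 0.4863/1.008 = 0.4824, n(F) = 0.7051/19.00 = 0.03711
Divide by the smallest (0.03711 mol F): C 6.000, H 13.000, F 1.000
≈ 6:13:1 → C6H13F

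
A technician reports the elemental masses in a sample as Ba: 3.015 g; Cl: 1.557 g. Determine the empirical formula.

BaCl2

Ba: 3.015 g ÷ 137.33 g/mol = 0.02195 mol
Cl: 1.557 g ÷ 35.45 g/mol = 0.04392 mol
Smallest is Ba at 0.02195 mol; normalising gives Ba 1.000, Cl 2.001
Ratio ≈ 1:2, so the empirical formula is BaCl2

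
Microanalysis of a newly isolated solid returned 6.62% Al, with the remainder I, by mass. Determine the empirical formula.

AlI3

Assume 100 g: 6.62 g Al, 93.38 g I.
Al: 6.62 g ÷ 26.98 g/mol = 0.2454 mol
I: 93.38 g ÷ 126.90 g/mol = 0.7359 mol
Divide by the smallest (0.2454 mol Al): Al 1.000, I 2.999
≈ 1:3 → AlI3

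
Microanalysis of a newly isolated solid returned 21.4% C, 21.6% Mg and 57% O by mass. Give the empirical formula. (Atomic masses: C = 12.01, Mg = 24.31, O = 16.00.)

C2MgO4

Assume 100 g: 21.4 g C, 21.6 g Mg, 57 g O.
n(C) = 21.4/12.01 = 1.782, n(Mg) = 21.6/24.31 = 0.8885, n(O) = 57/16.00 = 3.562
Smallest is Mg at 0.8885 mol; normalising gives C 2.005, Mg 1.000, O 4.009
→ C2MgO4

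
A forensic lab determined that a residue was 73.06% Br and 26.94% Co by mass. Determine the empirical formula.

Br2Co

Assume 100 g: 73.06 g Br, 26.94 g Co.
Br: 73.06 g ÷ 79.90 g/mol = 0.9144 mol
Co: 26.94 g ÷ 58.93 g/mol = 0.4572 mol
Ratios (÷ 0.4572): Br 2.000, Co 1.000
→ Br2Co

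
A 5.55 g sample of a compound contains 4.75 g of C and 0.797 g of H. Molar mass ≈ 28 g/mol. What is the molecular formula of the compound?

C2H4

Moles — C: 4.75 / 12.01 = 0.3955 mol; H: 0.797 / 1.008 = 0.7907 mol
Ratios (÷ 0.3955): C 1.000, H 1.999
≈ 1:2 → CH2
Empirical-formula mass = 14.03 g/mol
n = 28 / 14.03 = 2.00 ≈ 2
Molecular formula = (CH2)×2 = C2H4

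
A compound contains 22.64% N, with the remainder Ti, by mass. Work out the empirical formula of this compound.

Assume 100 g: 22.64 g N, 77.36 g Ti.
N: 22.64 g ÷ 14.01 g/mol = 1.616 mol
Ti: 77.36 g ÷ 47.87 g/mol = 1.616 mol
Ratios (÷ 1.616): N 1.000, Ti 1.000
≈ 1:1 → NTi

NTi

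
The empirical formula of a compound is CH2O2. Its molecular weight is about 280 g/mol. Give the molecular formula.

Empirical-formula mass = 46.03 g/mol
n = 280 / 46.03 = 6.08 ≈ 6
Molecular formula = (CH2O2)6 = C6H12O12

C6H12O12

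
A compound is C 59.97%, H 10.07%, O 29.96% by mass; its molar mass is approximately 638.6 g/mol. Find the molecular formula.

C32H64O12

Assume 100 g: 59.97 g C, 10.07 g H, 29.96 g O.
n(C) = 59.97/12.01 = 4.993, n(H) = 10.07/1.008 = 9.99, n(O) = 29.96/16.00 = 1.873
Ratios (÷ 1.873): C 2.667, H 5.335, O 1.000
Multiply by 3: C 8.00, H 16.01, O 3.00 → C8H16O3
Empirical-formula mass = 160.21 g/mol
n = 638.6 / 160.21 = 3.99 ≈ 4
Molecular formula = (C8H16O3)×4 = C32H64O12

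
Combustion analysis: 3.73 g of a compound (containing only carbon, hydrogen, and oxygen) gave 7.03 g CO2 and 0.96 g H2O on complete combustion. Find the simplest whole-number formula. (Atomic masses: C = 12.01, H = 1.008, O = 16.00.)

C3H2O2

mol C = 7.03 / 44.01 = 0.1597; mass C = 0.1597 × 12.01 = 1.918 g
mol H = 2 × (0.96 / 18.02) = 0.1065; mass H = 0.1065 × 1.008 = 0.1074 g
mass O = 3.73 − (2.026) = 1.704 g → mol O = 0.1065
Ratios (÷ 0.1065): C 1.500, H 1.000, O 1.000
Scaling by 2: C 3.00, H 2.00, O 2.00 → C3H2O2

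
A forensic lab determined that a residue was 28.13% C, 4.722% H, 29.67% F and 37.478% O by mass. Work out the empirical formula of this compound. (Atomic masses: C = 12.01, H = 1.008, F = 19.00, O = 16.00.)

Assume 100 g: 28.13 g C, 4.722 g H, 29.67 g F, 37.478 g O.
C: 28.13 g ÷ 12.01 g/mol = 2.342 mol
H: 4.722 g ÷ 1.008 g/mol = 4.685 mol
F: 29.67 g ÷ 19.00 g/mol = 1.562 mol
O: 37.478 g ÷ 16.00 g/mol = 2.342 mol
Smallest is F at 1.562 mol; normalising gives C 1.500, H 3.000, F 1.000, O 1.500
Multiply by 2: C 3.00, H 6.00, F 2.00, O 3.00 → C3H6F2O3

C3H6F2O3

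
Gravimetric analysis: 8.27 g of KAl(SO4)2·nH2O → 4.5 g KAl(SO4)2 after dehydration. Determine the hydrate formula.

Mass of water lost = 8.27 − 4.5 = 3.77 g → 3.77 / 18.02 = 0.2092 mol H2O
Molar mass of KAl(SO4)2 = 258.22 g/mol → mol KAl(SO4)2 = 4.5 / 258.22 = 0.01743
n = 0.2092 / 0.01743 = 12.01 ≈ 12 → KAl(SO4)2·12H2O

KAl(SO4)2·12H2O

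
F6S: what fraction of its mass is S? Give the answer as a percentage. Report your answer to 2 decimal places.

21.96%

Molar mass = 6(19.00) + 1(32.07) = 146.070 g/mol
Mass of S per mole = 1 × 32.07 = 32.070 g
% S = 32.070 / 146.070 × 100 = 21.96%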